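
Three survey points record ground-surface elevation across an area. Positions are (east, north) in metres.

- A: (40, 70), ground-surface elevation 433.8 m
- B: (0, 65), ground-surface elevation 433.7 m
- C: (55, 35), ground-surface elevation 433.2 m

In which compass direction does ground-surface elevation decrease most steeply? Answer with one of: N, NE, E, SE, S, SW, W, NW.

S

With z = a·x + b·y + c and A as origin, the differences give:
  (-40)·a + (-5)·b = -0.1
  15·a + (-35)·b = -0.6
Eliminate b (×(-35) and ×(-5), subtract): 1475·a = 0.50 → a = ∂z/∂x = +0.0003390
Back-substitute: b = ∂z/∂y = +0.01729.
Steepest decrease is along −∇f = (-0.0003390 E, -0.01729 N) → south.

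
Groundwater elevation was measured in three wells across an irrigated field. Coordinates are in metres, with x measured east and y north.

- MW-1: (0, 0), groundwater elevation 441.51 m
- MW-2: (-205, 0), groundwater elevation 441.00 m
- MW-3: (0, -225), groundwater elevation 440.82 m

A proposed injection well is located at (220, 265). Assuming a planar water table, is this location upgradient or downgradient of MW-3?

∂h/∂x = (441.00 − 441.51) / (-205 − 0) = +0.002488
∂h/∂y = (440.82 − 441.51) / (-225 − 0) = +0.003067
Head at (220, 265) = 441.51 + (+0.002488)·(220) + (+0.003067)·(265) = 442.87 m.
That is higher than the 440.82 m at MW-3, so the point is upgradient.

upgradient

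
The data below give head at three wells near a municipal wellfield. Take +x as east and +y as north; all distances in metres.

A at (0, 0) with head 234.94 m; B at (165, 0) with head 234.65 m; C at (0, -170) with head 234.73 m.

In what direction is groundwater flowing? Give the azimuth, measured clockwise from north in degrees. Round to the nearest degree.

∂h/∂x = (234.65 − 234.94) / (165 − 0) = -0.001758
∂h/∂y = (234.73 − 234.94) / (-170 − 0) = +0.001235
Flow direction (−∇h) has components (+0.001758 E, -0.001235 N).
Azimuth = atan2(E, N) = atan2(+0.001758, -0.001235) = 125.1° ≈ 125°.

125°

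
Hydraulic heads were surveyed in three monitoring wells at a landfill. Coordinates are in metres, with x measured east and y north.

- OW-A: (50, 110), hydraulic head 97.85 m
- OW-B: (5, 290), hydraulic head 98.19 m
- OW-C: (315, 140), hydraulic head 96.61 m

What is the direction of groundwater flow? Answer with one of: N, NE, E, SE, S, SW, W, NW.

E

Three-point gradient (reference OW-A): Δ to OW-B = (-45, 180, +0.34), Δ to OW-C = (265, 30, -1.24).
∂h/∂x = -0.004758, ∂h/∂y = +0.0006993 (det = -49050).
Flow = −∇h = (+0.004758 east, -0.0006993 north), which points east.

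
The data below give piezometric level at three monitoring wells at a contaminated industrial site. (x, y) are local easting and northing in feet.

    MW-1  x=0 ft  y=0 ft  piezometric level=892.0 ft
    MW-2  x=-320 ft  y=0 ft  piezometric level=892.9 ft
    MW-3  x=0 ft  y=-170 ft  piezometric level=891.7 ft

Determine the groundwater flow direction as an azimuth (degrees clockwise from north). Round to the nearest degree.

122°

∂h/∂x = (892.9 − 892.0) / (-320 − 0) = -0.002812
∂h/∂y = (891.7 − 892.0) / (-170 − 0) = +0.001765
Flow direction (−∇h) has components (+0.002812 E, -0.001765 N).
Azimuth = atan2(E, N) = atan2(+0.002812, -0.001765) = 122.1° ≈ 122°.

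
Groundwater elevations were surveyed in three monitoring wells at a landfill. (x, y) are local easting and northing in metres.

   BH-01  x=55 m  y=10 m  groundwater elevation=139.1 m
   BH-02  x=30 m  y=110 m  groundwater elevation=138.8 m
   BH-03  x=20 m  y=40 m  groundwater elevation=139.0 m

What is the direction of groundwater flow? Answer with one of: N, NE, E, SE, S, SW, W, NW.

With h = a·x + b·y + c and BH-01 as origin, the differences give:
  (-25)·a + 100·b = -0.3
  (-35)·a + 30·b = -0.1
Eliminate b (×30 and ×100, subtract): 2750·a = 1.00 → a = ∂h/∂x = +0.0003636
Back-substitute: b = ∂h/∂y = -0.002909.
Flow = −∇h = (-0.0003636 east, +0.002909 north), which points north.

N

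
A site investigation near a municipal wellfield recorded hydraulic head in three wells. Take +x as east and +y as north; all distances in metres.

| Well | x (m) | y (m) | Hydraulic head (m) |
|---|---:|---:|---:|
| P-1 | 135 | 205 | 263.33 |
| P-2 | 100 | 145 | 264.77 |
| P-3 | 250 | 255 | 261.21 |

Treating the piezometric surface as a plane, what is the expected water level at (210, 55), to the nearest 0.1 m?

Three-point gradient (reference P-1): Δ to P-2 = (-35, -60, +1.44), Δ to P-3 = (115, 50, -2.12).
∂h/∂x = -0.01072, ∂h/∂y = -0.01775 (det = 5150).
h(210, 55) = 263.33 + (-0.01072)·(75) + (-0.01775)·(-150) = 263.33 -0.804 +2.662 = 265.188 m.

265.2 m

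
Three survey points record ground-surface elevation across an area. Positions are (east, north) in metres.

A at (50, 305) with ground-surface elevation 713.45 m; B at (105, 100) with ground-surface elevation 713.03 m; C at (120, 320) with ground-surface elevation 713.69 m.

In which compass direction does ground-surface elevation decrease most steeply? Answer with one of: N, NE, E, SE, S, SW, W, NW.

SW

Three-point gradient (reference A): Δ to B = (55, -205, -0.42), Δ to C = (70, 15, +0.24).
∂z/∂x = +0.002827, ∂z/∂y = +0.002807 (det = 15175).
Steepest decrease is along −∇f = (-0.002827 E, -0.002807 N) → southwest.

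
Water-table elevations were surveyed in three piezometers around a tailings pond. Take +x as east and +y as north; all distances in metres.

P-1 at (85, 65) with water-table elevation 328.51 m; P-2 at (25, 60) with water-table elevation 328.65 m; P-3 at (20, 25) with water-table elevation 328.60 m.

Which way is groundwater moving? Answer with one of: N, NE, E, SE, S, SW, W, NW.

SE

Differences from P-1: to P-2 (Δx, Δy, Δh) = (-60, -5, +0.14); to P-3 = (-65, -40, +0.09).
Solve a·Δx + b·Δy = Δh: det = (-60)·(-40) − (-65)·(-5) = 2075.
∂h/∂x = [(+0.14)·(-40) − (+0.09)·(-5)] / 2075 = -0.002482
∂h/∂y = [(-60)·(+0.09) − (-65)·(+0.14)] / 2075 = +0.001783
Flow = −∇h = (+0.002482 east, -0.001783 north), which points southeast.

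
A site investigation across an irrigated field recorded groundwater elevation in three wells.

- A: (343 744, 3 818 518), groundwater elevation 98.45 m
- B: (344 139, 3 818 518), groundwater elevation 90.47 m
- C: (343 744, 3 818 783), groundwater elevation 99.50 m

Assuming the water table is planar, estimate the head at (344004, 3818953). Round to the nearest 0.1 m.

∂h/∂x = (90.47 − 98.45) / (344139 − 343744) = -0.02020
∂h/∂y = (99.50 − 98.45) / (3818783 − 3818518) = +0.003962
h(344004, 3818953) = 98.45 + (-0.02020)·(260) + (+0.003962)·(435) = 98.45 -5.253 +1.724 = 94.921 m.

94.9 m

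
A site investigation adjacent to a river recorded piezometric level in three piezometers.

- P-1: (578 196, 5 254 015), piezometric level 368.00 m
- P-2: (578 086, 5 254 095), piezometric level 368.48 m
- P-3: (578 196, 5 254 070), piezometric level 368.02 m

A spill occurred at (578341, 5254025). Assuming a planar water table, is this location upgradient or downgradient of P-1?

With h = a·x + b·y + c and P-1 as origin, the differences give:
  (-110)·a + 80·b = +0.48
  0·a + 55·b = +0.02
Eliminate b (×55 and ×80, subtract): -6050·a = 24.800 → a = ∂h/∂x = -0.004099
Back-substitute: b = ∂h/∂y = +0.0003636.
Head at (578341, 5254025) = 368.00 + (-0.004099)·(145) + (+0.0003636)·(10) = 367.41 m.
That is lower than the 368.00 m at P-1, so the point is downgradient.

downgradient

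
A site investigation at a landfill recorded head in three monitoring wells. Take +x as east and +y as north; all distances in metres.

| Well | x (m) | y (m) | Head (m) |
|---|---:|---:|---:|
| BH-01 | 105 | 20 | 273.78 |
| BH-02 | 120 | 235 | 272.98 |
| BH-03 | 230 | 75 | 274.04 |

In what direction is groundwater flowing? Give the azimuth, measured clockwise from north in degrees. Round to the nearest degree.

Taking BH-01 as reference: BH-02−BH-01 = (15, 215, -0.80); BH-03−BH-01 = (125, 55, +0.26).
Determinant of the coordinate differences = 15·55 − 125·215 = -26050.
∂h/∂x = [(-0.80)·55 − (+0.26)·215] / -26050 = +0.003835
∂h/∂y = [15·(+0.26) − 125·(-0.80)] / -26050 = -0.003988
Flow direction (−∇h) has components (-0.003835 E, +0.003988 N).
Azimuth = atan2(E, N) = atan2(-0.003835, +0.003988) = 316.1° ≈ 316°.

316°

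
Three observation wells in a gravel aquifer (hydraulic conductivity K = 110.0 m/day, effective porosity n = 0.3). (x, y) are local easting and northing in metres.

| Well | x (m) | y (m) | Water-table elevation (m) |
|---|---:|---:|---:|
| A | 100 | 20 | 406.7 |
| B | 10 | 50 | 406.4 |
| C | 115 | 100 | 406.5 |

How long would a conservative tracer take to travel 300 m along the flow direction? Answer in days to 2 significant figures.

Differences from A: to B (Δx, Δy, Δh) = (-90, 30, -0.3); to C = (15, 80, -0.2).
Solve a·Δx + b·Δy = Δh: det = (-90)·80 − 15·30 = -7650.
∂h/∂x = [(-0.3)·80 − (-0.2)·30] / -7650 = +0.002353
∂h/∂y = [(-90)·(-0.2) − 15·(-0.3)] / -7650 = -0.002941
|∇h| = √(0.002353² + -0.002941²) = 0.003766
Seepage velocity v = K·i/n = 110.0 × 0.003766 / 0.3 = 1.381 m/day.
t = 300 / 1.381 = 217.2 days.

220 days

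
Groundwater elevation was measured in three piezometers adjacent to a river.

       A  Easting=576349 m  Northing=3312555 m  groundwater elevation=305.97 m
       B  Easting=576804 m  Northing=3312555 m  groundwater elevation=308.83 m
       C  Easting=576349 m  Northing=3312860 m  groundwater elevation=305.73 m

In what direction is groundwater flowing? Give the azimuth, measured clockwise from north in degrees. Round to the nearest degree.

∂h/∂x = (308.83 − 305.97) / (576804 − 576349) = +0.006286
∂h/∂y = (305.73 − 305.97) / (3312860 − 3312555) = -0.0007869
Flow direction (−∇h) has components (-0.006286 E, +0.0007869 N).
Azimuth = atan2(E, N) = atan2(-0.006286, +0.0007869) = 277.1° ≈ 277°.

277°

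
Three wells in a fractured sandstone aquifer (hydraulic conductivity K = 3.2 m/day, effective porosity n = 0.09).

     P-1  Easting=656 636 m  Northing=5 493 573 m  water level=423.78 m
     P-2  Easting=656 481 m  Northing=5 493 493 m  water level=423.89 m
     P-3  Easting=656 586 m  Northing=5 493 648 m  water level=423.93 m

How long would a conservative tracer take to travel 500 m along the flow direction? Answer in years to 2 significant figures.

22 years

Differences from P-1: to P-2 (Δx, Δy, Δh) = (-155, -80, +0.11); to P-3 = (-50, 75, +0.15).
Solve a·Δx + b·Δy = Δh: det = (-155)·75 − (-50)·(-80) = -15625.
∂h/∂x = [(+0.11)·75 − (+0.15)·(-80)] / -15625 = -0.001296
∂h/∂y = [(-155)·(+0.15) − (-50)·(+0.11)] / -15625 = +0.001136
|∇h| = √(-0.001296² + 0.001136²) = 0.001723
Seepage velocity v = K·i/n = 3.2 × 0.001723 / 0.09 = 0.06126 m/day.
t = 500 / 0.06126 = 8162 days = 22.3 years.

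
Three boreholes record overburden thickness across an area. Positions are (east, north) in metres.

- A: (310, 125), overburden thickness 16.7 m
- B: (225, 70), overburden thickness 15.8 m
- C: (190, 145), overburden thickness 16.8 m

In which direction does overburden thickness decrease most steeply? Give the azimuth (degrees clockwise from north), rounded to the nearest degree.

Taking A as reference: B−A = (-85, -55, -0.9); C−A = (-120, 20, +0.1).
Determinant of the coordinate differences = (-85)·20 − (-120)·(-55) = -8300.
∂d/∂x = [(-0.9)·20 − (+0.1)·(-55)] / -8300 = +0.001506
∂d/∂y = [(-85)·(+0.1) − (-120)·(-0.9)] / -8300 = +0.01404
Steepest decrease is along −∇f: components (-0.001506 E, -0.01404 N).
Azimuth = atan2(-0.001506, -0.01404) = 186.1° ≈ 186°.

186°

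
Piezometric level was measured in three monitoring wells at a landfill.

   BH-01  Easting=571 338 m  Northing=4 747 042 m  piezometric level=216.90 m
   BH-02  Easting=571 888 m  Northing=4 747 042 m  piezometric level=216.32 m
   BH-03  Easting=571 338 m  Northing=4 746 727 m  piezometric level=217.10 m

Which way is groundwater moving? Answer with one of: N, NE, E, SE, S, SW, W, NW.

∂h/∂x = (216.32 − 216.90) / (571888 − 571338) = -0.001055
∂h/∂y = (217.10 − 216.90) / (4746727 − 4747042) = -0.0006349
Flow = −∇h = (+0.001055 east, +0.0006349 north), which points northeast.

NE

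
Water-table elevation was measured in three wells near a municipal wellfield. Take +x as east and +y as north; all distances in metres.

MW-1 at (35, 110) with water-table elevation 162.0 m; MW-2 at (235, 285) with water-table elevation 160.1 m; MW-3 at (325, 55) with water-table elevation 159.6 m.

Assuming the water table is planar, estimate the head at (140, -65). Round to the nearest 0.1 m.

Differences from MW-1: to MW-2 (Δx, Δy, Δh) = (200, 175, -1.9); to MW-3 = (290, -55, -2.4).
Determinant of the coordinate differences = 200·(-55) − 290·175 = -61750.
∂h/∂x = [(-1.9)·(-55) − (-2.4)·175] / -61750 = -0.008494
∂h/∂y = [200·(-2.4) − 290·(-1.9)] / -61750 = -0.001150
h(140, -65) = 162.0 + (-0.008494)·(105) + (-0.001150)·(-175) = 162.0 -0.892 +0.201 = 161.309 m.

161.3 m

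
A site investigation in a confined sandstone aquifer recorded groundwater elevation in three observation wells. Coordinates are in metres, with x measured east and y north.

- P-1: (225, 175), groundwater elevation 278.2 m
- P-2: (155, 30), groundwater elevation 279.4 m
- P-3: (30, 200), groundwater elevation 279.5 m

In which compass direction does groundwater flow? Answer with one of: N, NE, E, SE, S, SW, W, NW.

Differences from P-1: to P-2 (Δx, Δy, Δh) = (-70, -145, +1.2); to P-3 = (-195, 25, +1.3).
Determinant of the coordinate differences = (-70)·25 − (-195)·(-145) = -30025.
∂h/∂x = [(+1.2)·25 − (+1.3)·(-145)] / -30025 = -0.007277
∂h/∂y = [(-70)·(+1.3) − (-195)·(+1.2)] / -30025 = -0.004763
Flow = −∇h = (+0.007277 east, +0.004763 north), which points northeast.

NE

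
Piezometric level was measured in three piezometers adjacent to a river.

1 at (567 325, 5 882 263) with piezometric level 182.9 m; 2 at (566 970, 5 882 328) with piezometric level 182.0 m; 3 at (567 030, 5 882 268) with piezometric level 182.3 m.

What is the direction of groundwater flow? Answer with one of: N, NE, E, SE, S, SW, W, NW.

With h = a·x + b·y + c and 1 as origin, the differences give:
  (-355)·a + 65·b = -0.9
  (-295)·a + 5·b = -0.6
Eliminate b (×5 and ×65, subtract): 17400·a = 34.50 → a = ∂h/∂x = +0.001983
Back-substitute: b = ∂h/∂y = -0.003017.
Flow = −∇h = (-0.001983 east, +0.003017 north), which points northwest.

NW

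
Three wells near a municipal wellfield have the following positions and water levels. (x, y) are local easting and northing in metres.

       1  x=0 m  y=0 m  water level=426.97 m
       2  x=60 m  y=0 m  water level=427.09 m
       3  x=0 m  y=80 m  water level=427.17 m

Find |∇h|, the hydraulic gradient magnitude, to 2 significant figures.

∂h/∂x = (427.09 − 426.97) / (60 − 0) = +0.002000
∂h/∂y = (427.17 − 426.97) / (80 − 0) = +0.002500
|∇h| = √(0.002000² + 0.002500²) = 0.003202

0.0032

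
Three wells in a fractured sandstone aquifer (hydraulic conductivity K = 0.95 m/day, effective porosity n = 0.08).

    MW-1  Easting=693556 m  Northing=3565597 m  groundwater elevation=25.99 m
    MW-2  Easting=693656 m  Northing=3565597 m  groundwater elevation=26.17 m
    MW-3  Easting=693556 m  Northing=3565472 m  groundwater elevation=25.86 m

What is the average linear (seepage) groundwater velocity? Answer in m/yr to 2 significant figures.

9.0 m/yr

∂h/∂x = (26.17 − 25.99) / (693656 − 693556) = +0.001800
∂h/∂y = (25.86 − 25.99) / (3565472 − 3565597) = +0.001040
|∇h| = √(0.001800² + 0.001040²) = 0.002079
Seepage velocity v = K·i/n = 0.95 × 0.002079 / 0.08 = 0.02469 m/day = 9.018 m/yr.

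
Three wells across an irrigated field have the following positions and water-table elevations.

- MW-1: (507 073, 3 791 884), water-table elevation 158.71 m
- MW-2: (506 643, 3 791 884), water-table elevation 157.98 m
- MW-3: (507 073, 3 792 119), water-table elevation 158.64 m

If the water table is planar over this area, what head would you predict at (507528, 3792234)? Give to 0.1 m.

159.4 m

∂h/∂x = (157.98 − 158.71) / (506643 − 507073) = +0.001698
∂h/∂y = (158.64 − 158.71) / (3792119 − 3791884) = -0.0002979
h(507528, 3792234) = 158.71 + (+0.001698)·(455) + (-0.0002979)·(350) = 158.71 +0.772 -0.104 = 159.378 m.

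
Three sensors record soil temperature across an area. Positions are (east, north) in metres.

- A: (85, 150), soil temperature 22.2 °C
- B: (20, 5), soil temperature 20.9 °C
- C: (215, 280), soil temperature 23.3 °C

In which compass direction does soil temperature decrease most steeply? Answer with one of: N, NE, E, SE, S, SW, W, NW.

Differences from A: to B (Δx, Δy, Δh) = (-65, -145, -1.3); to C = (130, 130, +1.1).
Solve a·Δx + b·Δy = ΔT: det = (-65)·130 − 130·(-145) = 10400.
∂T/∂x = [(-1.3)·130 − (+1.1)·(-145)] / 10400 = -0.0009135
∂T/∂y = [(-65)·(+1.1) − 130·(-1.3)] / 10400 = +0.009375
Steepest decrease is along −∇f = (+0.0009135 E, -0.009375 N) → south.

S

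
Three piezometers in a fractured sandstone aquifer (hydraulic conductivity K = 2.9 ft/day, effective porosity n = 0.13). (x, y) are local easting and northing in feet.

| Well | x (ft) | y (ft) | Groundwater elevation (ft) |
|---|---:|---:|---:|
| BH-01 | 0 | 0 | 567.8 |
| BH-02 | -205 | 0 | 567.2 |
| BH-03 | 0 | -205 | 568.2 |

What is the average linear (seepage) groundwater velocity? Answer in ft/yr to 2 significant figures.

29 ft/yr

∂h/∂x = (567.2 − 567.8) / (-205 − 0) = +0.002927
∂h/∂y = (568.2 − 567.8) / (-205 − 0) = -0.001951
|∇h| = √(0.002927² + -0.001951²) = 0.003518
Seepage velocity v = K·i/n = 2.9 × 0.003518 / 0.13 = 0.07848 ft/day = 28.66 ft/yr.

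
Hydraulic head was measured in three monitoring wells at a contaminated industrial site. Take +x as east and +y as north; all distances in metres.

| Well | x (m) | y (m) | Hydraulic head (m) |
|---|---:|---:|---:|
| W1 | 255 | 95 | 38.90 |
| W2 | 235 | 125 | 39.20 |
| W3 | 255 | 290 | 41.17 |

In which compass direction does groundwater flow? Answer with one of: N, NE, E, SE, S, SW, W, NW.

Three-point gradient (reference W1): Δ to W2 = (-20, 30, +0.30), Δ to W3 = (0, 195, +2.27).
∂h/∂x = +0.002462, ∂h/∂y = +0.01164 (det = -3900).
Flow = −∇h = (-0.002462 east, -0.01164 north), which points south.

S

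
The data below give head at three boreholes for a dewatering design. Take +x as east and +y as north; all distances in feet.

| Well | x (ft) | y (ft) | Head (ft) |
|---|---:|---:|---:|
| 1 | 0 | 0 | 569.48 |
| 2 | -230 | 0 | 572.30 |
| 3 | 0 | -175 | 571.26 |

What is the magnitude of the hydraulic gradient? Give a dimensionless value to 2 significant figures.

∂h/∂x = (572.30 − 569.48) / (-230 − 0) = -0.01226
∂h/∂y = (571.26 − 569.48) / (-175 − 0) = -0.01017
|∇h| = √(-0.01226² + -0.01017²) = 0.01593

0.016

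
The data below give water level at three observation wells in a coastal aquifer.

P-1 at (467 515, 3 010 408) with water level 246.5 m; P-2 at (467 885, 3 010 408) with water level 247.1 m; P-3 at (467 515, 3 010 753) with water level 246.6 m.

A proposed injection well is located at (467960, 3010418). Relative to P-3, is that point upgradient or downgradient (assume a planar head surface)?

∂h/∂x = (247.1 − 246.5) / (467885 − 467515) = +0.001622
∂h/∂y = (246.6 − 246.5) / (3010753 − 3010408) = +0.0002899
Head at (467960, 3010418) = 246.5 + (+0.001622)·(445) + (+0.0002899)·(10) = 247.22 m.
That is higher than the 246.6 m at P-3, so the point is upgradient.

upgradient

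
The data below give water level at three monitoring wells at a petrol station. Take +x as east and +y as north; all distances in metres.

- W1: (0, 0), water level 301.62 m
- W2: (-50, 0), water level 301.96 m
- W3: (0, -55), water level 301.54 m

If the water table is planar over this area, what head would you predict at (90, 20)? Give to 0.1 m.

301.0 m

∂h/∂x = (301.96 − 301.62) / (-50 − 0) = -0.006800
∂h/∂y = (301.54 − 301.62) / (-55 − 0) = +0.001455
h(90, 20) = 301.62 + (-0.006800)·(90) + (+0.001455)·(20) = 301.62 -0.612 +0.029 = 301.037 m.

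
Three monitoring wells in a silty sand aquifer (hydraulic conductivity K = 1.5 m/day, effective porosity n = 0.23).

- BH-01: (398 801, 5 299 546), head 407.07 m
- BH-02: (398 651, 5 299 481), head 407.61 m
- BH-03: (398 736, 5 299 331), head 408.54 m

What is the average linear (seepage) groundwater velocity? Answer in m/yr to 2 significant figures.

Taking BH-01 as reference: BH-02−BH-01 = (-150, -65, +0.54); BH-03−BH-01 = (-65, -215, +1.47).
Solve a·Δx + b·Δy = Δh: det = (-150)·(-215) − (-65)·(-65) = 28025.
∂h/∂x = [(+0.54)·(-215) − (+1.47)·(-65)] / 28025 = -0.0007333
∂h/∂y = [(-150)·(+1.47) − (-65)·(+0.54)] / 28025 = -0.006616
|∇h| = √(-0.0007333² + -0.006616²) = 0.006657
Seepage velocity v = K·i/n = 1.5 × 0.006657 / 0.23 = 0.04342 m/day = 15.86 m/yr.

16 m/yr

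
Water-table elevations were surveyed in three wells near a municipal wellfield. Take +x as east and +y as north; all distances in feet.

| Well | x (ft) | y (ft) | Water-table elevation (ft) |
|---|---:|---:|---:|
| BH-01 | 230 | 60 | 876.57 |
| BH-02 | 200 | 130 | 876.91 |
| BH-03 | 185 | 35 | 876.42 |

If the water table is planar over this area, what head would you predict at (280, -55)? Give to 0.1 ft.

With h = a·x + b·y + c and BH-01 as origin, the differences give:
  (-30)·a + 70·b = +0.34
  (-45)·a + (-25)·b = -0.15
Eliminate b (×(-25) and ×70, subtract): 3900·a = 2.000 → a = ∂h/∂x = +0.0005128
Back-substitute: b = ∂h/∂y = +0.005077.
h(280, -55) = 876.57 + (+0.0005128)·(50) + (+0.005077)·(-115) = 876.57 +0.026 -0.584 = 876.012 ft.

876.0 ft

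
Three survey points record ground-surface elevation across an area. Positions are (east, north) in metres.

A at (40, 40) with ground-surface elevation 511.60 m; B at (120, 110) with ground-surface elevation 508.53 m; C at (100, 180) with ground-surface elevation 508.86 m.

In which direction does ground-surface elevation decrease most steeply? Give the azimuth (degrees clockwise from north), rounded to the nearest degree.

Differences from A: to B (Δx, Δy, Δh) = (80, 70, -3.07); to C = (60, 140, -2.74).
Determinant of the coordinate differences = 80·140 − 60·70 = 7000.
∂z/∂x = [(-3.07)·140 − (-2.74)·70] / 7000 = -0.03400
∂z/∂y = [80·(-2.74) − 60·(-3.07)] / 7000 = -0.005000
Steepest decrease is along −∇f: components (+0.03400 E, +0.005000 N).
Azimuth = atan2(+0.03400, +0.005000) = 81.6° ≈ 082°.

082°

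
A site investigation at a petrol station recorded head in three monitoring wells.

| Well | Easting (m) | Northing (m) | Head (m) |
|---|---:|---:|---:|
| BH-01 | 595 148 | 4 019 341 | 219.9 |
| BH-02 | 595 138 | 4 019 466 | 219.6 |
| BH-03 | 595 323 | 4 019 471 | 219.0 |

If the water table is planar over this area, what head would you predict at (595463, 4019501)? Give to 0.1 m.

Differences from BH-01: to BH-02 (Δx, Δy, Δh) = (-10, 125, -0.3); to BH-03 = (175, 130, -0.9).
Determinant of the coordinate differences = (-10)·130 − 175·125 = -23175.
∂h/∂x = [(-0.3)·130 − (-0.9)·125] / -23175 = -0.003172
∂h/∂y = [(-10)·(-0.9) − 175·(-0.3)] / -23175 = -0.002654
h(595463, 4019501) = 219.9 + (-0.003172)·(315) + (-0.002654)·(160) = 219.9 -0.999 -0.425 = 218.476 m.

218.5 m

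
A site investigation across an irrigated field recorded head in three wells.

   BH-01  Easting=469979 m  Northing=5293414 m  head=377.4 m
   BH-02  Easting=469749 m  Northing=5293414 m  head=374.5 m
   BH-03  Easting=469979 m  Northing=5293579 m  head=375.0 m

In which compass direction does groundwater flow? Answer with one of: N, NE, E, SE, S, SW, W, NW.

∂h/∂x = (374.5 − 377.4) / (469749 − 469979) = +0.01261
∂h/∂y = (375.0 − 377.4) / (5293579 − 5293414) = -0.01455
Flow = −∇h = (-0.01261 east, +0.01455 north), which points northwest.

NW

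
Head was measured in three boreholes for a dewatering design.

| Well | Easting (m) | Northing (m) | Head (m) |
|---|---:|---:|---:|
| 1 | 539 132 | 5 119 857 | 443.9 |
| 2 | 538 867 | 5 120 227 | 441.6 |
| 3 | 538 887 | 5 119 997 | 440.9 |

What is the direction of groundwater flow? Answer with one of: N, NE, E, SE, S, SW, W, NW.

W

With h = a·x + b·y + c and 1 as origin, the differences give:
  (-265)·a + 370·b = -2.3
  (-245)·a + 140·b = -3.0
Eliminate b (×140 and ×370, subtract): 53550·a = 788.00 → a = ∂h/∂x = +0.01472
Back-substitute: b = ∂h/∂y = +0.004323.
Flow = −∇h = (-0.01472 east, -0.004323 north), which points west.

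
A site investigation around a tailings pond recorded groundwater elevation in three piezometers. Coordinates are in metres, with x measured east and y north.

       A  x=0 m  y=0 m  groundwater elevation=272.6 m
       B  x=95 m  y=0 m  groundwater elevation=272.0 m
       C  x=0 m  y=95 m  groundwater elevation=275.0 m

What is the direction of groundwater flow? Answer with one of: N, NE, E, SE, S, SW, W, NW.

∂h/∂x = (272.0 − 272.6) / (95 − 0) = -0.006316
∂h/∂y = (275.0 − 272.6) / (95 − 0) = +0.02526
Flow = −∇h = (+0.006316 east, -0.02526 north), which points south.

S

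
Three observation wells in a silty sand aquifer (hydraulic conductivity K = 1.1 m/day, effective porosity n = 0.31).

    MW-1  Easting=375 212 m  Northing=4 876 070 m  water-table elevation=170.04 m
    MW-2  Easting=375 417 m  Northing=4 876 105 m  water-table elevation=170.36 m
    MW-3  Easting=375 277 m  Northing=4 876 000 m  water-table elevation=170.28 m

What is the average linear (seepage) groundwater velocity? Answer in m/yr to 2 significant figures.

Differences from MW-1: to MW-2 (Δx, Δy, Δh) = (205, 35, +0.32); to MW-3 = (65, -70, +0.24).
Determinant of the coordinate differences = 205·(-70) − 65·35 = -16625.
∂h/∂x = [(+0.32)·(-70) − (+0.24)·35] / -16625 = +0.001853
∂h/∂y = [205·(+0.24) − 65·(+0.32)] / -16625 = -0.001708
|∇h| = √(0.001853² + -0.001708²) = 0.00252
Seepage velocity v = K·i/n = 1.1 × 0.00252 / 0.31 = 0.008942 m/day = 3.266 m/yr.

3.3 m/yr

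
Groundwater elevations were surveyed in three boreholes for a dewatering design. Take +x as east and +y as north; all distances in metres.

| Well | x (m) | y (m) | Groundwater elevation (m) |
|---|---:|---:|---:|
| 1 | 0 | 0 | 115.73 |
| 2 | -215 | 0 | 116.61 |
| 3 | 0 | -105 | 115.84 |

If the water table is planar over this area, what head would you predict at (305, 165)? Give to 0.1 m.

∂h/∂x = (116.61 − 115.73) / (-215 − 0) = -0.004093
∂h/∂y = (115.84 − 115.73) / (-105 − 0) = -0.001048
h(305, 165) = 115.73 + (-0.004093)·(305) + (-0.001048)·(165) = 115.73 -1.248 -0.173 = 114.309 m.

114.3 m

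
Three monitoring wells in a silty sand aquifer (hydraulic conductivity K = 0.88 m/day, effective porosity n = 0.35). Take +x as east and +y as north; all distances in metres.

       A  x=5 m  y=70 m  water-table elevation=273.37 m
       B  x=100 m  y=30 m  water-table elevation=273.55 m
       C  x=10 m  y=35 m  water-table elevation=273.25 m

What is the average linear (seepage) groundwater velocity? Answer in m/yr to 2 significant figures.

Taking A as reference: B−A = (95, -40, +0.18); C−A = (5, -35, -0.12).
Determinant of the coordinate differences = 95·(-35) − 5·(-40) = -3125.
∂h/∂x = [(+0.18)·(-35) − (-0.12)·(-40)] / -3125 = +0.003552
∂h/∂y = [95·(-0.12) − 5·(+0.18)] / -3125 = +0.003936
|∇h| = √(0.003552² + 0.003936²) = 0.005302
Seepage velocity v = K·i/n = 0.88 × 0.005302 / 0.35 = 0.01333 m/day = 4.869 m/yr.

4.9 m/yr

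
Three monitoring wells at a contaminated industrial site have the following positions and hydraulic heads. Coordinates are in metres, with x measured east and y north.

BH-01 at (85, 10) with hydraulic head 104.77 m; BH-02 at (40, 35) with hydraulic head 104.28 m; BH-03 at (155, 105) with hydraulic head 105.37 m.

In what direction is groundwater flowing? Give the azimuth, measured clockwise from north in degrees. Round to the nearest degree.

277°

Taking BH-01 as reference: BH-02−BH-01 = (-45, 25, -0.49); BH-03−BH-01 = (70, 95, +0.60).
Determinant of the coordinate differences = (-45)·95 − 70·25 = -6025.
∂h/∂x = [(-0.49)·95 − (+0.60)·25] / -6025 = +0.01022
∂h/∂y = [(-45)·(+0.60) − 70·(-0.49)] / -6025 = -0.001212
Flow direction (−∇h) has components (-0.01022 E, +0.001212 N).
Azimuth = atan2(E, N) = atan2(-0.01022, +0.001212) = 276.8° ≈ 277°.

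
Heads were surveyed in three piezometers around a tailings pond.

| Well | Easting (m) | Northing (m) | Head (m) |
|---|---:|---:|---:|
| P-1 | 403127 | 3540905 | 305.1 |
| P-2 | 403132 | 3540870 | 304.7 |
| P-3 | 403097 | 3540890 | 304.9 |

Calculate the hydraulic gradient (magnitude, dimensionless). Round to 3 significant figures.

Taking P-1 as reference: P-2−P-1 = (5, -35, -0.4); P-3−P-1 = (-30, -15, -0.2).
Solve a·Δx + b·Δy = Δh: det = 5·(-15) − (-30)·(-35) = -1125.
∂h/∂x = [(-0.4)·(-15) − (-0.2)·(-35)] / -1125 = +0.0008889
∂h/∂y = [5·(-0.2) − (-30)·(-0.4)] / -1125 = +0.01156
|∇h| = √(0.0008889² + 0.01156²) = 0.01159

0.0116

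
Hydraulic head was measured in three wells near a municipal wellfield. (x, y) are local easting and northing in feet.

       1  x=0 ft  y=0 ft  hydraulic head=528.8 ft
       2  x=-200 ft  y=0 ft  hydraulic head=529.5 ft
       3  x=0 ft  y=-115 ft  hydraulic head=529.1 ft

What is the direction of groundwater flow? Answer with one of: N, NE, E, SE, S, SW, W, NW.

∂h/∂x = (529.5 − 528.8) / (-200 − 0) = -0.003500
∂h/∂y = (529.1 − 528.8) / (-115 − 0) = -0.002609
Flow = −∇h = (+0.003500 east, +0.002609 north), which points northeast.

NE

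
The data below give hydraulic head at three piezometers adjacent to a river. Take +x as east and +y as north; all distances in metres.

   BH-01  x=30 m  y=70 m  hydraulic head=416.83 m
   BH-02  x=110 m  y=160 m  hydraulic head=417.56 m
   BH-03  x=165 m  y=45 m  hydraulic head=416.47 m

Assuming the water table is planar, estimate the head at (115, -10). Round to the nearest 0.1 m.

Differences from BH-01: to BH-02 (Δx, Δy, Δh) = (80, 90, +0.73); to BH-03 = (135, -25, -0.36).
Solve a·Δx + b·Δy = Δh: det = 80·(-25) − 135·90 = -14150.
∂h/∂x = [(+0.73)·(-25) − (-0.36)·90] / -14150 = -0.0010000
∂h/∂y = [80·(-0.36) − 135·(+0.73)] / -14150 = +0.009000
h(115, -10) = 416.83 + (-0.0010000)·(85) + (+0.009000)·(-80) = 416.83 -0.085 -0.720 = 416.025 m.

416.0 m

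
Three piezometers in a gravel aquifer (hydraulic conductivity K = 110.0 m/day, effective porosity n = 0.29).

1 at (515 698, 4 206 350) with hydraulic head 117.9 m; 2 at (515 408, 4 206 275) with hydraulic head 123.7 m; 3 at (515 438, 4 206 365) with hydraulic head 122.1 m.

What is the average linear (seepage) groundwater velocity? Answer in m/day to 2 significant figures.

7.9 m/day

With h = a·x + b·y + c and 1 as origin, the differences give:
  (-290)·a + (-75)·b = +5.8
  (-260)·a + 15·b = +4.2
Eliminate b (×15 and ×(-75), subtract): -23850·a = 402.00 → a = ∂h/∂x = -0.01686
Back-substitute: b = ∂h/∂y = -0.01216.
|∇h| = √(-0.01686² + -0.01216²) = 0.02079
Seepage velocity v = K·i/n = 110.0 × 0.02079 / 0.29 = 7.886 m/day.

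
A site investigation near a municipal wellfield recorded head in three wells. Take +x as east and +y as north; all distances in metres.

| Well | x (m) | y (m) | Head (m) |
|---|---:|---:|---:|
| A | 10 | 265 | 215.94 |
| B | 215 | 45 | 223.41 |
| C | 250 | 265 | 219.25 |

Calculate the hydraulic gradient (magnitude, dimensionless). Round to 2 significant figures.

Differences from A: to B (Δx, Δy, Δh) = (205, -220, +7.47); to C = (240, 0, +3.31).
Solve a·Δx + b·Δy = Δh: det = 205·0 − 240·(-220) = 52800.
∂h/∂x = [(+7.47)·0 − (+3.31)·(-220)] / 52800 = +0.01379
∂h/∂y = [205·(+3.31) − 240·(+7.47)] / 52800 = -0.02110
|∇h| = √(0.01379² + -0.02110²) = 0.02521

0.025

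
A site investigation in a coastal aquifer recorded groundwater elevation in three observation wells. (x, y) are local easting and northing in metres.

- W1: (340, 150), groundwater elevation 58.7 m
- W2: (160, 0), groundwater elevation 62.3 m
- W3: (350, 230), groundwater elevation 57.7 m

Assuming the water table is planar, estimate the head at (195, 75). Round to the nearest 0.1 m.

61.1 m

Taking W1 as reference: W2−W1 = (-180, -150, +3.6); W3−W1 = (10, 80, -1.0).
Determinant of the coordinate differences = (-180)·80 − 10·(-150) = -12900.
∂h/∂x = [(+3.6)·80 − (-1.0)·(-150)] / -12900 = -0.01070
∂h/∂y = [(-180)·(-1.0) − 10·(+3.6)] / -12900 = -0.01116
h(195, 75) = 58.7 + (-0.01070)·(-145) + (-0.01116)·(-75) = 58.7 +1.551 +0.837 = 61.088 m.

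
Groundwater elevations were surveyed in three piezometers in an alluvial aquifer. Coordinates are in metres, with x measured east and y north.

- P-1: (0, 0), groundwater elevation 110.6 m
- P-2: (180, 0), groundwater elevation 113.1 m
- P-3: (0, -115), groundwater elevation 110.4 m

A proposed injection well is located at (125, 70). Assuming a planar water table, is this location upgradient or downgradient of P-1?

upgradient

∂h/∂x = (113.1 − 110.6) / (180 − 0) = +0.01389
∂h/∂y = (110.4 − 110.6) / (-115 − 0) = +0.001739
Head at (125, 70) = 110.6 + (+0.01389)·(125) + (+0.001739)·(70) = 112.46 m.
That is higher than the 110.6 m at P-1, so the point is upgradient.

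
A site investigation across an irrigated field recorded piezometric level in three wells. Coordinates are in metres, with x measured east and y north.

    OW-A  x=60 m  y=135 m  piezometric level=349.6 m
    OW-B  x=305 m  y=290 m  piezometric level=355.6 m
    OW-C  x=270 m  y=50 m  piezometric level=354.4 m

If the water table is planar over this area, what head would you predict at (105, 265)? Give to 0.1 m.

350.9 m

Taking OW-A as reference: OW-B−OW-A = (245, 155, +6.0); OW-C−OW-A = (210, -85, +4.8).
Determinant of the coordinate differences = 245·(-85) − 210·155 = -53375.
∂h/∂x = [(+6.0)·(-85) − (+4.8)·155] / -53375 = +0.02349
∂h/∂y = [245·(+4.8) − 210·(+6.0)] / -53375 = +0.001574
h(105, 265) = 349.6 + (+0.02349)·(45) + (+0.001574)·(130) = 349.6 +1.057 +0.205 = 350.862 m.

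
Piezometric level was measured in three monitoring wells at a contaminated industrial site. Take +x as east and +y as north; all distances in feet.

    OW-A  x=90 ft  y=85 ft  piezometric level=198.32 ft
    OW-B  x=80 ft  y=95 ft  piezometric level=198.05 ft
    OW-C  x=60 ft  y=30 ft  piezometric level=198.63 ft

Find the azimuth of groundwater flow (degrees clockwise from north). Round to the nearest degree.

314°

Taking OW-A as reference: OW-B−OW-A = (-10, 10, -0.27); OW-C−OW-A = (-30, -55, +0.31).
Determinant of the coordinate differences = (-10)·(-55) − (-30)·10 = 850.
∂h/∂x = [(-0.27)·(-55) − (+0.31)·10] / 850 = +0.01382
∂h/∂y = [(-10)·(+0.31) − (-30)·(-0.27)] / 850 = -0.01318
Flow direction (−∇h) has components (-0.01382 E, +0.01318 N).
Azimuth = atan2(E, N) = atan2(-0.01382, +0.01318) = 313.6° ≈ 314°.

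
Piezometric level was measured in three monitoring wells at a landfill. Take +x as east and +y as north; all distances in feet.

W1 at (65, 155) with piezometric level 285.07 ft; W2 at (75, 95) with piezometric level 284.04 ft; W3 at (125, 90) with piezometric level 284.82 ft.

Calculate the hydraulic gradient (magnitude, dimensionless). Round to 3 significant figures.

Taking W1 as reference: W2−W1 = (10, -60, -1.03); W3−W1 = (60, -65, -0.25).
Solve a·Δx + b·Δy = Δh: det = 10·(-65) − 60·(-60) = 2950.
∂h/∂x = [(-1.03)·(-65) − (-0.25)·(-60)] / 2950 = +0.01761
∂h/∂y = [10·(-0.25) − 60·(-1.03)] / 2950 = +0.02010
|∇h| = √(0.01761² + 0.02010²) = 0.02672

0.0267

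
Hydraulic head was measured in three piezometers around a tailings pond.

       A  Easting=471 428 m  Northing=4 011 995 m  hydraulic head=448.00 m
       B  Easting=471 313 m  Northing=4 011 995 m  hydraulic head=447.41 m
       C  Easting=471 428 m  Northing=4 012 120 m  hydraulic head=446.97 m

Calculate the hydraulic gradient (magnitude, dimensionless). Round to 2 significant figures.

0.0097

∂h/∂x = (447.41 − 448.00) / (471313 − 471428) = +0.005130
∂h/∂y = (446.97 − 448.00) / (4012120 − 4011995) = -0.008240
|∇h| = √(0.005130² + -0.008240²) = 0.009706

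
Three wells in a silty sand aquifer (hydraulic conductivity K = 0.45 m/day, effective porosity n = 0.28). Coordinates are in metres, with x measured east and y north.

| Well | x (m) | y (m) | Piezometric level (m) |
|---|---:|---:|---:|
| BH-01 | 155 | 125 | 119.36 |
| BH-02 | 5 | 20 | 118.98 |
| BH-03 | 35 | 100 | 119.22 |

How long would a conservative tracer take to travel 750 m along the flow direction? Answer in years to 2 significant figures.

Differences from BH-01: to BH-02 (Δx, Δy, Δh) = (-150, -105, -0.38); to BH-03 = (-120, -25, -0.14).
Solve a·Δx + b·Δy = Δh: det = (-150)·(-25) − (-120)·(-105) = -8850.
∂h/∂x = [(-0.38)·(-25) − (-0.14)·(-105)] / -8850 = +0.0005876
∂h/∂y = [(-150)·(-0.14) − (-120)·(-0.38)] / -8850 = +0.002780
|∇h| = √(0.0005876² + 0.002780²) = 0.002841
Seepage velocity v = K·i/n = 0.45 × 0.002841 / 0.28 = 0.004566 m/day.
t = 750 / 0.004566 = 1.643e+05 days = 450 years.

450 years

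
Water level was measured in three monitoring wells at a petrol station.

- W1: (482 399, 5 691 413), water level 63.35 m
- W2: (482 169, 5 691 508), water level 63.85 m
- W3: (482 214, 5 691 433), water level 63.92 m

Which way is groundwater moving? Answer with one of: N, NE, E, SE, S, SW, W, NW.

Three-point gradient (reference W1): Δ to W2 = (-230, 95, +0.50), Δ to W3 = (-185, 20, +0.57).
∂h/∂x = -0.003403, ∂h/∂y = -0.002975 (det = 12975).
Flow = −∇h = (+0.003403 east, +0.002975 north), which points northeast.

NE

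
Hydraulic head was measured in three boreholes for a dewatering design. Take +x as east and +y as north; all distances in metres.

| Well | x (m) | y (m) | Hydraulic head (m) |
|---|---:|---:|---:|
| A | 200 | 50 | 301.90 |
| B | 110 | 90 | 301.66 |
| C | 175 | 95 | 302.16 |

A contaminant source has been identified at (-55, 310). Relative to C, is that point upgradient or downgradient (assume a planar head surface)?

With h = a·x + b·y + c and A as origin, the differences give:
  (-90)·a + 40·b = -0.24
  (-25)·a + 45·b = +0.26
Eliminate b (×45 and ×40, subtract): -3050·a = -21.200 → a = ∂h/∂x = +0.006951
Back-substitute: b = ∂h/∂y = +0.009639.
Head at (-55, 310) = 301.90 + (+0.006951)·(-255) + (+0.009639)·(260) = 302.63 m.
That is higher than the 302.16 m at C, so the point is upgradient.

upgradient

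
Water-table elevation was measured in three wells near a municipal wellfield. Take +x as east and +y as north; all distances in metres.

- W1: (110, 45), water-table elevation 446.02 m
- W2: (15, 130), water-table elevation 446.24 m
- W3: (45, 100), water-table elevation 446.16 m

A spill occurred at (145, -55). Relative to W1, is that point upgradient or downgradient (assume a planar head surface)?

downgradient

Three-point gradient (reference W1): Δ to W2 = (-95, 85, +0.22), Δ to W3 = (-65, 55, +0.14).
∂h/∂x = +0.0006667, ∂h/∂y = +0.003333 (det = 300).
Head at (145, -55) = 446.02 + (+0.0006667)·(35) + (+0.003333)·(-100) = 445.71 m.
That is lower than the 446.02 m at W1, so the point is downgradient.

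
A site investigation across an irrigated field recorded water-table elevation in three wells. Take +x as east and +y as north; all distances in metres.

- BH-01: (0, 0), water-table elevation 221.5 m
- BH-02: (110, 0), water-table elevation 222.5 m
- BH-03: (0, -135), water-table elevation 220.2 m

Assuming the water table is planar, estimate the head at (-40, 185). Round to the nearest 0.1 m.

∂h/∂x = (222.5 − 221.5) / (110 − 0) = +0.009091
∂h/∂y = (220.2 − 221.5) / (-135 − 0) = +0.009630
h(-40, 185) = 221.5 + (+0.009091)·(-40) + (+0.009630)·(185) = 221.5 -0.364 +1.781 = 222.918 m.

222.9 m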